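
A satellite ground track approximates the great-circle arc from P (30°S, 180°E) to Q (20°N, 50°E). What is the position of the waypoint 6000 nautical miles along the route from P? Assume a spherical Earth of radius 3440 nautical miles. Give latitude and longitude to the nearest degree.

The haversine formula gives a central angle δ ≈ 2.338 rad (134.0°) between the endpoints. The total great-circle distance is δ·R ≈ 2.338 × 3440 ≈ 8043 nmi, so the target fraction is f = 6000/8043 ≈ 0.746.
Interpolate at f ≈ 0.746 with slerp weights a = sin((1−f)δ)/sin δ ≈ 0.777, b = sin(fδ)/sin δ ≈ 1.368.
p = a·p₁ + b·p₂ ≈ (0.153, 0.985, 0.079); φ = arcsin(p_z) ≈ 4.55°, λ = atan2(p_y, p_x) ≈ 81.15°.

≈ (5°N, 81°E)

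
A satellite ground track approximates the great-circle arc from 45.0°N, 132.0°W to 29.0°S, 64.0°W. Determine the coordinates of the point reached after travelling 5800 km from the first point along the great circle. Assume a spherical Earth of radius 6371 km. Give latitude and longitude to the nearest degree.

Convert each endpoint to a unit vector on the sphere (x = cos φ cos λ, y = cos φ sin λ, z = sin φ).
The central angle between the endpoints is δ = arccos(p₁·p₂) ≈ 1.682 rad (96.4°). The total great-circle distance is δ·R ≈ 1.682 × 6371 ≈ 10717 km, so the target fraction is f = 5800/10717 ≈ 0.541.
Interpolate at f ≈ 0.541 with slerp weights a = sin((1−f)δ)/sin δ ≈ 0.702, b = sin(fδ)/sin δ ≈ 0.795.
p = a·p₁ + b·p₂ ≈ (-0.027, -0.993, 0.111); φ = arcsin(p_z) ≈ 6.37°, λ = atan2(p_y, p_x) ≈ -91.58°.

≈ 6°N, 92°W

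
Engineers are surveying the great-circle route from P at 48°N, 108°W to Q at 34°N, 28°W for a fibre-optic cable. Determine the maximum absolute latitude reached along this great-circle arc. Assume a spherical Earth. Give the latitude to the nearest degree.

≈ 51°N

The great circle lies in the plane with unit normal n̂ = (p₁ × p₂)/|p₁ × p₂|.
Here n̂_z ≈ +0.636; the vertex latitude is φ_max = arccos|n̂_z| ≈ 50.5°.
Check via Clairaut: cos φ_max = |cos φ₁| · sin C = cos(48.0°)·sin(71.9°) ≈ 0.636, again giving ≈ 50.5°.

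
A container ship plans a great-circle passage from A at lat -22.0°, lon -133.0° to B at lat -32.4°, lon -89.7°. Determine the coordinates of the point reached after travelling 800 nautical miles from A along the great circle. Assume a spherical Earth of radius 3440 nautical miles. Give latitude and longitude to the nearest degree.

Convert each endpoint to a unit vector on the sphere (x = cos φ cos λ, y = cos φ sin λ, z = sin φ).
The central angle between the endpoints is δ = arccos(p₁·p₂) ≈ 0.691 rad (39.6°). The total great-circle distance is δ·R ≈ 0.691 × 3440 ≈ 2378 nmi, so the target fraction is f = 800/2378 ≈ 0.336.
Interpolate at f ≈ 0.336 with slerp weights a = sin((1−f)δ)/sin δ ≈ 0.695, b = sin(fδ)/sin δ ≈ 0.362.
p = a·p₁ + b·p₂ ≈ (-0.438, -0.776, -0.454); φ = arcsin(p_z) ≈ -26.99°, λ = atan2(p_y, p_x) ≈ -119.41°.

≈ lat -27°, lon -119°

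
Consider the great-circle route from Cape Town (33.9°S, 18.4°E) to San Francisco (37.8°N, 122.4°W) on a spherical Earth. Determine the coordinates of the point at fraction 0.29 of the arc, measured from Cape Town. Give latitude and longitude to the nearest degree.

The haversine formula gives a central angle δ ≈ 2.587 rad (148.2°) between the endpoints.
Interpolate at f = 0.29 with slerp weights a = sin((1−f)δ)/sin δ ≈ 1.832, b = sin(fδ)/sin δ ≈ 1.295.
p = a·p₁ + b·p₂ ≈ (0.895, -0.384, -0.228); φ = arcsin(p_z) ≈ -13.20°, λ = atan2(p_y, p_x) ≈ -23.21°.

≈ 13°S, 23°W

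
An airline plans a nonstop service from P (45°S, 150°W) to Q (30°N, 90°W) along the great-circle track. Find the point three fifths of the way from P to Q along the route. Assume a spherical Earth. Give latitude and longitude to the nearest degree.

The haversine formula gives a central angle δ ≈ 1.618 rad (92.7°) between the endpoints.
Interpolate at f = 3/5 with slerp weights a = sin((1−f)δ)/sin δ ≈ 0.604, b = sin(fδ)/sin δ ≈ 0.826.
p = a·p₁ + b·p₂ ≈ (-0.370, -0.929, -0.014); φ = arcsin(p_z) ≈ -0.79°, λ = atan2(p_y, p_x) ≈ -111.70°.

≈ (1°S, 112°W)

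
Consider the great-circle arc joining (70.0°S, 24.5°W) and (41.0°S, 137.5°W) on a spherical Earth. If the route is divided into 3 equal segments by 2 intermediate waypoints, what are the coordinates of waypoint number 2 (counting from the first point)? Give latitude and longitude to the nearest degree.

≈ (59°S, 124°W)

Convert each endpoint to a unit vector on the sphere (x = cos φ cos λ, y = cos φ sin λ, z = sin φ).
The central angle between the endpoints is δ = arccos(p₁·p₂) ≈ 1.029 rad (59.0°).
Interpolate at f = 2/3 with slerp weights a = sin((1−f)δ)/sin δ ≈ 0.393, b = sin(fδ)/sin δ ≈ 0.739.
p = a·p₁ + b·p₂ ≈ (-0.289, -0.433, -0.854); φ = arcsin(p_z) ≈ -58.64°, λ = atan2(p_y, p_x) ≈ -123.76°.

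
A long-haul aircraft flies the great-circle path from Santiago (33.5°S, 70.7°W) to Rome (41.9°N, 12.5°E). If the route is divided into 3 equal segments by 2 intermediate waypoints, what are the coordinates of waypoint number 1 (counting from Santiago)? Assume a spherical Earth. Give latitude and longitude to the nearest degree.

≈ (8°S, 44°W)

Convert each endpoint to a unit vector on the sphere (x = cos φ cos λ, y = cos φ sin λ, z = sin φ).
The central angle between the endpoints is δ = arccos(p₁·p₂) ≈ 1.870 rad (107.2°).
Interpolate at f = 1/3 with slerp weights a = sin((1−f)δ)/sin δ ≈ 0.992, b = sin(fδ)/sin δ ≈ 0.611.
p = a·p₁ + b·p₂ ≈ (0.717, -0.682, -0.140); φ = arcsin(p_z) ≈ -8.02°, λ = atan2(p_y, p_x) ≈ -43.57°.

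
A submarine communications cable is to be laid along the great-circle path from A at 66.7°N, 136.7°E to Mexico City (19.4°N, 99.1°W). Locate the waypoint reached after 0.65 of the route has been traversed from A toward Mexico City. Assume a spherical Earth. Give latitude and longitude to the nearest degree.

≈ 47°N, 113°W

From cos δ = sin φ₁ sin φ₂ + cos φ₁ cos φ₂ cos Δλ, the central angle is δ ≈ 1.475 rad (84.5°).
Interpolate at f = 0.65 with slerp weights a = sin((1−f)δ)/sin δ ≈ 0.496, b = sin(fδ)/sin δ ≈ 0.822.
p = a·p₁ + b·p₂ ≈ (-0.265, -0.631, 0.729); φ = arcsin(p_z) ≈ 46.77°, λ = atan2(p_y, p_x) ≈ -112.80°.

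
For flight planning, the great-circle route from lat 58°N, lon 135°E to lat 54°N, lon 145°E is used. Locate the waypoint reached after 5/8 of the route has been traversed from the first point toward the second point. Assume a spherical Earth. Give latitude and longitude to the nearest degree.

≈ lat 56°N, lon 141°E

The haversine formula gives a central angle δ ≈ 0.120 rad (6.9°) between the endpoints.
Interpolate at f = 5/8 with slerp weights a = sin((1−f)δ)/sin δ ≈ 0.376, b = sin(fδ)/sin δ ≈ 0.626.
p = a·p₁ + b·p₂ ≈ (-0.442, 0.352, 0.825); φ = arcsin(p_z) ≈ 55.59°, λ = atan2(p_y, p_x) ≈ 141.49°.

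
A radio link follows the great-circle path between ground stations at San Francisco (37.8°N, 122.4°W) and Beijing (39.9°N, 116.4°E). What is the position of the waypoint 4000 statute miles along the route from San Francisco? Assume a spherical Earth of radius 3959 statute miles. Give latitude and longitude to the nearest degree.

From cos δ = sin φ₁ sin φ₂ + cos φ₁ cos φ₂ cos Δλ, the central angle is δ ≈ 1.492 rad (85.5°). The total great-circle distance is δ·R ≈ 1.492 × 3959 ≈ 5905 mi, so the target fraction is f = 4000/5905 ≈ 0.677.
Interpolate at f ≈ 0.677 with slerp weights a = sin((1−f)δ)/sin δ ≈ 0.464, b = sin(fδ)/sin δ ≈ 0.850.
p = a·p₁ + b·p₂ ≈ (-0.486, 0.274, 0.830); φ = arcsin(p_z) ≈ 56.06°, λ = atan2(p_y, p_x) ≈ 150.60°.

≈ (56°N, 151°E)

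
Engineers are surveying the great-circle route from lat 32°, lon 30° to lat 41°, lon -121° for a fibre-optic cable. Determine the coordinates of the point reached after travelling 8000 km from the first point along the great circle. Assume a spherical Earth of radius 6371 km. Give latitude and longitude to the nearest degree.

≈ lat 66°, lon -90°

Convert each endpoint to a unit vector on the sphere (x = cos φ cos λ, y = cos φ sin λ, z = sin φ).
The central angle between the endpoints is δ = arccos(p₁·p₂) ≈ 1.785 rad (102.2°). The total great-circle distance is δ·R ≈ 1.785 × 6371 ≈ 11369 km, so the target fraction is f = 8000/11369 ≈ 0.704.
Interpolate at f ≈ 0.704 with slerp weights a = sin((1−f)δ)/sin δ ≈ 0.516, b = sin(fδ)/sin δ ≈ 0.973.
p = a·p₁ + b·p₂ ≈ (0.001, -0.410, 0.912); φ = arcsin(p_z) ≈ 65.77°, λ = atan2(p_y, p_x) ≈ -89.86°.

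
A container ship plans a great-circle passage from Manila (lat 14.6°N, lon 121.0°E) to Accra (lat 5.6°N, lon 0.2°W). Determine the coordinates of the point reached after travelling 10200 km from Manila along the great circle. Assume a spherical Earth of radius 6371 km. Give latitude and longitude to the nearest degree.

Convert each endpoint to a unit vector on the sphere (x = cos φ cos λ, y = cos φ sin λ, z = sin φ).
The central angle between the endpoints is δ = arccos(p₁·p₂) ≈ 2.065 rad (118.3°). The total great-circle distance is δ·R ≈ 2.065 × 6371 ≈ 13156 km, so the target fraction is f = 10200/13156 ≈ 0.775.
Interpolate at f ≈ 0.775 with slerp weights a = sin((1−f)δ)/sin δ ≈ 0.508, b = sin(fδ)/sin δ ≈ 1.135.
p = a·p₁ + b·p₂ ≈ (0.877, 0.418, 0.239); φ = arcsin(p_z) ≈ 13.82°, λ = atan2(p_y, p_x) ≈ 25.48°.

≈ lat 14°N, lon 25°E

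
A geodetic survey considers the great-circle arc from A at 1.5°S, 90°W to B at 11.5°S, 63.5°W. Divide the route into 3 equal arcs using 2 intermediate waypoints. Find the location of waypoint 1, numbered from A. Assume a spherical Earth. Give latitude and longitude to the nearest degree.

≈ 5°S, 81°W

From cos δ = sin φ₁ sin φ₂ + cos φ₁ cos φ₂ cos Δλ, the central angle is δ ≈ 0.491 rad (28.1°).
Interpolate at f = 1/3 with slerp weights a = sin((1−f)δ)/sin δ ≈ 0.682, b = sin(fδ)/sin δ ≈ 0.346.
p = a·p₁ + b·p₂ ≈ (0.151, -0.985, -0.087); φ = arcsin(p_z) ≈ -4.98°, λ = atan2(p_y, p_x) ≈ -81.28°.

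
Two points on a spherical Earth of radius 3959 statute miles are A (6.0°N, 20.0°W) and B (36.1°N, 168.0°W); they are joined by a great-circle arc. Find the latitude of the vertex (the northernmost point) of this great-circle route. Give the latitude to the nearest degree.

≈ 57°N

The great circle lies in the plane with unit normal n̂ = (p₁ × p₂)/|p₁ × p₂|.
Here n̂_z ≈ -0.543; the vertex latitude is φ_max = arccos|n̂_z| ≈ 57.1°.
Check via Clairaut: cos φ_max = |cos φ₁| · sin C = cos(6.0°)·sin(33.1°) ≈ 0.543, again giving ≈ 57.1°.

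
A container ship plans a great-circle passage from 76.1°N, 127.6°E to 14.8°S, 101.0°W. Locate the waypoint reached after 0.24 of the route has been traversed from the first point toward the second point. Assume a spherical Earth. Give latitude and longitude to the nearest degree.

From cos δ = sin φ₁ sin φ₂ + cos φ₁ cos φ₂ cos Δλ, the central angle is δ ≈ 1.984 rad (113.7°).
Interpolate at f = 0.24 with slerp weights a = sin((1−f)δ)/sin δ ≈ 1.090, b = sin(fδ)/sin δ ≈ 0.500.
p = a·p₁ + b·p₂ ≈ (-0.252, -0.268, 0.930); φ = arcsin(p_z) ≈ 68.43°, λ = atan2(p_y, p_x) ≈ -133.29°.

≈ 68°N, 133°W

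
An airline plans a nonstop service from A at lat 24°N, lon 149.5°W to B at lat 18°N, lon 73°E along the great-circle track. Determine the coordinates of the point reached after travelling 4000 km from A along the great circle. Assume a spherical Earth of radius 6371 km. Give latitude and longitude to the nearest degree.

≈ lat 43°N, lon 173°E

Write both endpoints as unit vectors p₁, p₂ with components (cos φ cos λ, cos φ sin λ, sin φ).
The central angle between the endpoints is δ = arccos(p₁·p₂) ≈ 2.112 rad (121.0°). The total great-circle distance is δ·R ≈ 2.112 × 6371 ≈ 13453 km, so the target fraction is f = 4000/13453 ≈ 0.297.
Interpolate at f ≈ 0.297 with slerp weights a = sin((1−f)δ)/sin δ ≈ 1.162, b = sin(fδ)/sin δ ≈ 0.685.
p = a·p₁ + b·p₂ ≈ (-0.724, 0.084, 0.684); φ = arcsin(p_z) ≈ 43.19°, λ = atan2(p_y, p_x) ≈ 173.35°.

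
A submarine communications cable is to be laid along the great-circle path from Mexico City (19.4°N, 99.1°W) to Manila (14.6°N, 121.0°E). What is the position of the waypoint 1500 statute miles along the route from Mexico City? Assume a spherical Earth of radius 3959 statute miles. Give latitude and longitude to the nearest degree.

Convert each endpoint to a unit vector on the sphere (x = cos φ cos λ, y = cos φ sin λ, z = sin φ).
The central angle between the endpoints is δ = arccos(p₁·p₂) ≈ 2.233 rad (127.9°). The total great-circle distance is δ·R ≈ 2.233 × 3959 ≈ 8838 mi, so the target fraction is f = 1500/8838 ≈ 0.170.
Interpolate at f ≈ 0.170 with slerp weights a = sin((1−f)δ)/sin δ ≈ 1.217, b = sin(fδ)/sin δ ≈ 0.469.
p = a·p₁ + b·p₂ ≈ (-0.415, -0.745, 0.522); φ = arcsin(p_z) ≈ 31.50°, λ = atan2(p_y, p_x) ≈ -119.14°.

≈ 31°N, 119°W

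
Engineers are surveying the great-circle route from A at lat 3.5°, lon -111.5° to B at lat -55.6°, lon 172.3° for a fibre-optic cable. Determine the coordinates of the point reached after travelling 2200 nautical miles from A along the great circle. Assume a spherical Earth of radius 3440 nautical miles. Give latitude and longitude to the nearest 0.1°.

Write both endpoints as unit vectors p₁, p₂ with components (cos φ cos λ, cos φ sin λ, sin φ).
The central angle between the endpoints is δ = arccos(p₁·p₂) ≈ 1.487 rad (85.2°). The total great-circle distance is δ·R ≈ 1.487 × 3440 ≈ 5114 nmi, so the target fraction is f = 2200/5114 ≈ 0.430.
Interpolate at f ≈ 0.430 with slerp weights a = sin((1−f)δ)/sin δ ≈ 0.752, b = sin(fδ)/sin δ ≈ 0.599.
p = a·p₁ + b·p₂ ≈ (-0.610, -0.653, -0.448); φ = arcsin(p_z) ≈ -26.63°, λ = atan2(p_y, p_x) ≈ -133.07°.

≈ lat -26.6°, lon -133.1°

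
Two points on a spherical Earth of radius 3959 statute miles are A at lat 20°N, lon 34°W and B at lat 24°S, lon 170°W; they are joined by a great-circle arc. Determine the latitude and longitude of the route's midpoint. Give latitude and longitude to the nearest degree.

Write both endpoints as unit vectors p₁, p₂ with components (cos φ cos λ, cos φ sin λ, sin φ).
The central angle between the endpoints is δ = arccos(p₁·p₂) ≈ 2.429 rad (139.2°).
Interpolate at f = 1/2 with slerp weights a = sin((1−f)δ)/sin δ ≈ 1.433, b = sin(fδ)/sin δ ≈ 1.433.
p = a·p₁ + b·p₂ ≈ (-0.173, -0.981, -0.093); φ = arcsin(p_z) ≈ -5.32°, λ = atan2(p_y, p_x) ≈ -100.00°.

≈ lat 5°S, lon 100°W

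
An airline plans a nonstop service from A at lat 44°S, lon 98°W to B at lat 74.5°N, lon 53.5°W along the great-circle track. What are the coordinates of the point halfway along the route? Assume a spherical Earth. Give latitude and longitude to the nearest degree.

≈ lat 16°N, lon 86°W

Convert each endpoint to a unit vector on the sphere (x = cos φ cos λ, y = cos φ sin λ, z = sin φ).
The central angle between the endpoints is δ = arccos(p₁·p₂) ≈ 2.132 rad (122.2°).
Interpolate at f = 1/2 with slerp weights a = sin((1−f)δ)/sin δ ≈ 1.034, b = sin(fδ)/sin δ ≈ 1.034.
p = a·p₁ + b·p₂ ≈ (0.061, -0.959, 0.278); φ = arcsin(p_z) ≈ 16.15°, λ = atan2(p_y, p_x) ≈ -86.37°.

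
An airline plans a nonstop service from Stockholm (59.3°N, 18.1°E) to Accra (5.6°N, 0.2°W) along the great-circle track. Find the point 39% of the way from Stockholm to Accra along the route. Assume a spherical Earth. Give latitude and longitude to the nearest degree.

≈ 39°N, 8°E

Convert each endpoint to a unit vector on the sphere (x = cos φ cos λ, y = cos φ sin λ, z = sin φ).
The central angle between the endpoints is δ = arccos(p₁·p₂) ≈ 0.969 rad (55.5°).
Interpolate at f = 0.39 with slerp weights a = sin((1−f)δ)/sin δ ≈ 0.676, b = sin(fδ)/sin δ ≈ 0.448.
p = a·p₁ + b·p₂ ≈ (0.773, 0.106, 0.625); φ = arcsin(p_z) ≈ 38.68°, λ = atan2(p_y, p_x) ≈ 7.78°.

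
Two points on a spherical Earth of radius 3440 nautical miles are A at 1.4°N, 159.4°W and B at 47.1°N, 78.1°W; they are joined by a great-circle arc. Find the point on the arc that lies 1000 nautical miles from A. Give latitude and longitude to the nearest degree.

≈ 14°N, 148°W

Convert each endpoint to a unit vector on the sphere (x = cos φ cos λ, y = cos φ sin λ, z = sin φ).
The central angle between the endpoints is δ = arccos(p₁·p₂) ≈ 1.450 rad (83.1°). The total great-circle distance is δ·R ≈ 1.450 × 3440 ≈ 4987 nmi, so the target fraction is f = 1000/4987 ≈ 0.201.
Interpolate at f ≈ 0.201 with slerp weights a = sin((1−f)δ)/sin δ ≈ 0.923, b = sin(fδ)/sin δ ≈ 0.289.
p = a·p₁ + b·p₂ ≈ (-0.823, -0.517, 0.234); φ = arcsin(p_z) ≈ 13.54°, λ = atan2(p_y, p_x) ≈ -147.87°.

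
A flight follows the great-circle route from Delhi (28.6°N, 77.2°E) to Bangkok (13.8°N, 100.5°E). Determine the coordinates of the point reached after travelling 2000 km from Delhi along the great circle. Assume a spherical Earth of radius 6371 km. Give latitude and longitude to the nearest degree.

≈ 19°N, 94°E

Write both endpoints as unit vectors p₁, p₂ with components (cos φ cos λ, cos φ sin λ, sin φ).
The central angle between the endpoints is δ = arccos(p₁·p₂) ≈ 0.457 rad (26.2°). The total great-circle distance is δ·R ≈ 0.457 × 6371 ≈ 2913 km, so the target fraction is f = 2000/2913 ≈ 0.687.
Interpolate at f ≈ 0.687 with slerp weights a = sin((1−f)δ)/sin δ ≈ 0.323, b = sin(fδ)/sin δ ≈ 0.699.
p = a·p₁ + b·p₂ ≈ (-0.061, 0.945, 0.322); φ = arcsin(p_z) ≈ 18.77°, λ = atan2(p_y, p_x) ≈ 93.69°.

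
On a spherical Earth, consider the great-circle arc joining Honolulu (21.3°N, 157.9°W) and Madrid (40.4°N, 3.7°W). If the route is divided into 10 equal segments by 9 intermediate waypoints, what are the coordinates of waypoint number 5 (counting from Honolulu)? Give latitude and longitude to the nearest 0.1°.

Write both endpoints as unit vectors p₁, p₂ with components (cos φ cos λ, cos φ sin λ, sin φ).
The central angle between the endpoints is δ = arccos(p₁·p₂) ≈ 1.986 rad (113.8°).
Interpolate at f = 5/10 with slerp weights a = sin((1−f)δ)/sin δ ≈ 0.915, b = sin(fδ)/sin δ ≈ 0.915.
p = a·p₁ + b·p₂ ≈ (-0.095, -0.366, 0.926); φ = arcsin(p_z) ≈ 67.80°, λ = atan2(p_y, p_x) ≈ -104.49°.

≈ 67.8°N, 104.5°W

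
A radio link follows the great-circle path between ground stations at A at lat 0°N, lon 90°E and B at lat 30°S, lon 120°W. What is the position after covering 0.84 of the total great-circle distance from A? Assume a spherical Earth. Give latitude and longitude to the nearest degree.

≈ lat 43°S, lon 143°W

From cos δ = sin φ₁ sin φ₂ + cos φ₁ cos φ₂ cos Δλ, the central angle is δ ≈ 2.419 rad (138.6°).
Interpolate at f = 0.84 with slerp weights a = sin((1−f)δ)/sin δ ≈ 0.571, b = sin(fδ)/sin δ ≈ 1.354.
p = a·p₁ + b·p₂ ≈ (-0.586, -0.445, -0.677); φ = arcsin(p_z) ≈ -42.61°, λ = atan2(p_y, p_x) ≈ -142.81°.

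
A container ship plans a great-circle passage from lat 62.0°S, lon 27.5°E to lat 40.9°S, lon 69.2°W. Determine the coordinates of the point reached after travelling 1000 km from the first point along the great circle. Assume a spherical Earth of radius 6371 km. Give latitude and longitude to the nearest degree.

≈ lat 65°S, lon 8°E

From cos δ = sin φ₁ sin φ₂ + cos φ₁ cos φ₂ cos Δλ, the central angle is δ ≈ 1.004 rad (57.5°). The total great-circle distance is δ·R ≈ 1.004 × 6371 ≈ 6398 km, so the target fraction is f = 1000/6398 ≈ 0.156.
Interpolate at f ≈ 0.156 with slerp weights a = sin((1−f)δ)/sin δ ≈ 0.888, b = sin(fδ)/sin δ ≈ 0.185.
p = a·p₁ + b·p₂ ≈ (0.420, 0.062, -0.906); φ = arcsin(p_z) ≈ -64.90°, λ = atan2(p_y, p_x) ≈ 8.36°.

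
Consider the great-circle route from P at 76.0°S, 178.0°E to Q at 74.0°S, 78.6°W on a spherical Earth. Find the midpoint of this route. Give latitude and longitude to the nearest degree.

Write both endpoints as unit vectors p₁, p₂ with components (cos φ cos λ, cos φ sin λ, sin φ).
The central angle between the endpoints is δ = arccos(p₁·p₂) ≈ 0.410 rad (23.5°).
Interpolate at f = 1/2 with slerp weights a = sin((1−f)δ)/sin δ ≈ 0.511, b = sin(fδ)/sin δ ≈ 0.511.
p = a·p₁ + b·p₂ ≈ (-0.096, -0.134, -0.986); φ = arcsin(p_z) ≈ -80.54°, λ = atan2(p_y, p_x) ≈ -125.58°.

≈ 81°S, 126°W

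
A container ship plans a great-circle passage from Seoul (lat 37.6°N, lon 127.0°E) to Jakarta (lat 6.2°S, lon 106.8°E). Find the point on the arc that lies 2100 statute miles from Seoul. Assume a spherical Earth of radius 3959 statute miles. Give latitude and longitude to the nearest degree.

≈ lat 10°N, lon 113°E

Convert each endpoint to a unit vector on the sphere (x = cos φ cos λ, y = cos φ sin λ, z = sin φ).
The central angle between the endpoints is δ = arccos(p₁·p₂) ≈ 0.832 rad (47.7°). The total great-circle distance is δ·R ≈ 0.832 × 3959 ≈ 3294 mi, so the target fraction is f = 2100/3294 ≈ 0.637.
Interpolate at f ≈ 0.637 with slerp weights a = sin((1−f)δ)/sin δ ≈ 0.402, b = sin(fδ)/sin δ ≈ 0.684.
p = a·p₁ + b·p₂ ≈ (-0.388, 0.906, 0.171); φ = arcsin(p_z) ≈ 9.86°, λ = atan2(p_y, p_x) ≈ 113.21°.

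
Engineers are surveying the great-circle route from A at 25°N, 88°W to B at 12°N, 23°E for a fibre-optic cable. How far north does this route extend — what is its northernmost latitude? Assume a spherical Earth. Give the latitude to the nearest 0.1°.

The great circle lies in the plane with unit normal n̂ = (p₁ × p₂)/|p₁ × p₂|.
Here n̂_z ≈ +0.850; the vertex latitude is φ_max = arccos|n̂_z| ≈ 31.7°.
Check via Clairaut: cos φ_max = |cos φ₁| · sin C = cos(25.0°)·sin(69.8°) ≈ 0.850, again giving ≈ 31.7°.

≈ 31.7°N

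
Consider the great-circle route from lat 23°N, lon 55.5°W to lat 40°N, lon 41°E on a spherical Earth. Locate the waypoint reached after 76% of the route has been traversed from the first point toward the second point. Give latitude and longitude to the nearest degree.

≈ lat 44°N, lon 16°E

Convert each endpoint to a unit vector on the sphere (x = cos φ cos λ, y = cos φ sin λ, z = sin φ).
The central angle between the endpoints is δ = arccos(p₁·p₂) ≈ 1.399 rad (80.1°).
Interpolate at f = 0.76 with slerp weights a = sin((1−f)δ)/sin δ ≈ 0.334, b = sin(fδ)/sin δ ≈ 0.887.
p = a·p₁ + b·p₂ ≈ (0.687, 0.192, 0.701); φ = arcsin(p_z) ≈ 44.49°, λ = atan2(p_y, p_x) ≈ 15.62°.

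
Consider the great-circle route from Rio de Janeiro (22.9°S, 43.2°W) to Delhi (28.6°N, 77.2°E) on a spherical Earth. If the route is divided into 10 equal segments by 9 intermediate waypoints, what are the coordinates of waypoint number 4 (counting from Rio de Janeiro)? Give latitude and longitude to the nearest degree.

Write both endpoints as unit vectors p₁, p₂ with components (cos φ cos λ, cos φ sin λ, sin φ).
The central angle between the endpoints is δ = arccos(p₁·p₂) ≈ 2.209 rad (126.6°).
Interpolate at f = 4/10 with slerp weights a = sin((1−f)δ)/sin δ ≈ 1.207, b = sin(fδ)/sin δ ≈ 0.962.
p = a·p₁ + b·p₂ ≈ (0.998, 0.062, -0.009); φ = arcsin(p_z) ≈ -0.53°, λ = atan2(p_y, p_x) ≈ 3.58°.

≈ 1°S, 4°E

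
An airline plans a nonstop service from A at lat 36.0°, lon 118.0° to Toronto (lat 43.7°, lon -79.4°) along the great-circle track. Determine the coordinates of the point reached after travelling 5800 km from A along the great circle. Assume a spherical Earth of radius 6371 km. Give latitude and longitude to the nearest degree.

Convert each endpoint to a unit vector on the sphere (x = cos φ cos λ, y = cos φ sin λ, z = sin φ).
The central angle between the endpoints is δ = arccos(p₁·p₂) ≈ 1.723 rad (98.7°). The total great-circle distance is δ·R ≈ 1.723 × 6371 ≈ 10980 km, so the target fraction is f = 5800/10980 ≈ 0.528.
Interpolate at f ≈ 0.528 with slerp weights a = sin((1−f)δ)/sin δ ≈ 0.735, b = sin(fδ)/sin δ ≈ 0.799.
p = a·p₁ + b·p₂ ≈ (-0.173, -0.043, 0.984); φ = arcsin(p_z) ≈ 79.74°, λ = atan2(p_y, p_x) ≈ -166.08°.

≈ lat 80°, lon -166°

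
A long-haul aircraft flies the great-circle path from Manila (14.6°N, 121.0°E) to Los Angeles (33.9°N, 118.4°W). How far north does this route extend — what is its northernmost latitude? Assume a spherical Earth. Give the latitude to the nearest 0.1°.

≈ 44.1°N

The great circle lies in the plane with unit normal n̂ = (p₁ × p₂)/|p₁ × p₂|.
Here n̂_z ≈ +0.718; the vertex latitude is φ_max = arccos|n̂_z| ≈ 44.1°.
Check via Clairaut: cos φ_max = |cos φ₁| · sin C = cos(14.6°)·sin(47.9°) ≈ 0.718, again giving ≈ 44.1°.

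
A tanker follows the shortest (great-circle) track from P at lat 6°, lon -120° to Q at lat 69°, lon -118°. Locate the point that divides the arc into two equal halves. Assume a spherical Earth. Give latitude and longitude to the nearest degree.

Convert each endpoint to a unit vector on the sphere (x = cos φ cos λ, y = cos φ sin λ, z = sin φ).
The central angle between the endpoints is δ = arccos(p₁·p₂) ≈ 1.100 rad (63.0°).
Interpolate at f = 1/2 with slerp weights a = sin((1−f)δ)/sin δ ≈ 0.586, b = sin(fδ)/sin δ ≈ 0.586.
p = a·p₁ + b·p₂ ≈ (-0.390, -0.691, 0.609); φ = arcsin(p_z) ≈ 37.50°, λ = atan2(p_y, p_x) ≈ -119.47°.

≈ lat 38°, lon -119°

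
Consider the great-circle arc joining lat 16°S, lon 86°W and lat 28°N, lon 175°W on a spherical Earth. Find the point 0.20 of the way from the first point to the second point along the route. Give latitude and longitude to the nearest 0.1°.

≈ lat 6.6°S, lon 103.2°W

Convert each endpoint to a unit vector on the sphere (x = cos φ cos λ, y = cos φ sin λ, z = sin φ).
The central angle between the endpoints is δ = arccos(p₁·p₂) ≈ 1.686 rad (96.6°).
Interpolate at f = 0.20 with slerp weights a = sin((1−f)δ)/sin δ ≈ 0.982, b = sin(fδ)/sin δ ≈ 0.333.
p = a·p₁ + b·p₂ ≈ (-0.227, -0.967, -0.114); φ = arcsin(p_z) ≈ -6.56°, λ = atan2(p_y, p_x) ≈ -103.21°.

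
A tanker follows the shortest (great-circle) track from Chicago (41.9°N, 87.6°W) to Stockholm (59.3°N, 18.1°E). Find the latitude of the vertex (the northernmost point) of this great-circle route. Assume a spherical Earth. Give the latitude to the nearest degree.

The great circle lies in the plane with unit normal n̂ = (p₁ × p₂)/|p₁ × p₂|.
Here n̂_z ≈ +0.415; the vertex latitude is φ_max = arccos|n̂_z| ≈ 65.5°.
Check via Clairaut: cos φ_max = |cos φ₁| · sin C = cos(41.9°)·sin(33.9°) ≈ 0.415, again giving ≈ 65.5°.

≈ 65°N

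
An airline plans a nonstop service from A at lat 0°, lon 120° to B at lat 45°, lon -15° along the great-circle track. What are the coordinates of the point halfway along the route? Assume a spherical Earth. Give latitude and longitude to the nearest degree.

Convert each endpoint to a unit vector on the sphere (x = cos φ cos λ, y = cos φ sin λ, z = sin φ).
The central angle between the endpoints is δ = arccos(p₁·p₂) ≈ 2.094 rad (120.0°).
Interpolate at f = 1/2 with slerp weights a = sin((1−f)δ)/sin δ ≈ 1.000, b = sin(fδ)/sin δ ≈ 1.000.
p = a·p₁ + b·p₂ ≈ (0.183, 0.683, 0.707); φ = arcsin(p_z) ≈ 45.00°, λ = atan2(p_y, p_x) ≈ 75.00°.

≈ lat 45°, lon 75°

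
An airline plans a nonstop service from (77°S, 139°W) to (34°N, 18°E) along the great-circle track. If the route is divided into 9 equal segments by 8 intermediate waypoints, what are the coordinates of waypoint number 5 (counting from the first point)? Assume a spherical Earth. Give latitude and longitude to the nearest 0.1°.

≈ (26.0°S, 11.0°E)

Write both endpoints as unit vectors p₁, p₂ with components (cos φ cos λ, cos φ sin λ, sin φ).
The central angle between the endpoints is δ = arccos(p₁·p₂) ≈ 2.370 rad (135.8°).
Interpolate at f = 5/9 with slerp weights a = sin((1−f)δ)/sin δ ≈ 1.246, b = sin(fδ)/sin δ ≈ 1.387.
p = a·p₁ + b·p₂ ≈ (0.882, 0.172, -0.438); φ = arcsin(p_z) ≈ -25.98°, λ = atan2(p_y, p_x) ≈ 11.00°.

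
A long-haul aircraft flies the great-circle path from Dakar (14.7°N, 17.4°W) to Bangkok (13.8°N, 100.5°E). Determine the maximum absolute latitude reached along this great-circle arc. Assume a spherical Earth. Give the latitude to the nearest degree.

The great circle lies in the plane with unit normal n̂ = (p₁ × p₂)/|p₁ × p₂|.
Here n̂_z ≈ +0.897; the vertex latitude is φ_max = arccos|n̂_z| ≈ 26.2°.
Check via Clairaut: cos φ_max = |cos φ₁| · sin C = cos(14.7°)·sin(68.0°) ≈ 0.897, again giving ≈ 26.2°.

≈ 26°N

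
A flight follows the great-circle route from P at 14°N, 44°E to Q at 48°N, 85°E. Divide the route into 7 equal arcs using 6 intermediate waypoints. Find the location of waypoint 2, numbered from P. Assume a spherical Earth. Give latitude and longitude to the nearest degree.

Convert each endpoint to a unit vector on the sphere (x = cos φ cos λ, y = cos φ sin λ, z = sin φ).
The central angle between the endpoints is δ = arccos(p₁·p₂) ≈ 0.837 rad (47.9°).
Interpolate at f = 2/7 with slerp weights a = sin((1−f)δ)/sin δ ≈ 0.758, b = sin(fδ)/sin δ ≈ 0.319.
p = a·p₁ + b·p₂ ≈ (0.548, 0.723, 0.420); φ = arcsin(p_z) ≈ 24.86°, λ = atan2(p_y, p_x) ≈ 52.88°.

≈ 25°N, 53°E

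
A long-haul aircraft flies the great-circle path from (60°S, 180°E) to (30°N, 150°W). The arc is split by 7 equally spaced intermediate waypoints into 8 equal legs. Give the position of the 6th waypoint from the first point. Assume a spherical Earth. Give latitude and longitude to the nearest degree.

≈ (7°N, 156°W)

From cos δ = sin φ₁ sin φ₂ + cos φ₁ cos φ₂ cos Δλ, the central angle is δ ≈ 1.629 rad (93.3°).
Interpolate at f = 6/8 with slerp weights a = sin((1−f)δ)/sin δ ≈ 0.397, b = sin(fδ)/sin δ ≈ 0.941.
p = a·p₁ + b·p₂ ≈ (-0.904, -0.408, 0.127); φ = arcsin(p_z) ≈ 7.30°, λ = atan2(p_y, p_x) ≈ -155.74°.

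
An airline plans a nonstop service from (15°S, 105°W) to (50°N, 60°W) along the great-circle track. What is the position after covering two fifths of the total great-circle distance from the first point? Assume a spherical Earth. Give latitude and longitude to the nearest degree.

≈ (12°N, 91°W)

Convert each endpoint to a unit vector on the sphere (x = cos φ cos λ, y = cos φ sin λ, z = sin φ).
The central angle between the endpoints is δ = arccos(p₁·p₂) ≈ 1.328 rad (76.1°).
Interpolate at f = 2/5 with slerp weights a = sin((1−f)δ)/sin δ ≈ 0.737, b = sin(fδ)/sin δ ≈ 0.522.
p = a·p₁ + b·p₂ ≈ (-0.016, -0.978, 0.209); φ = arcsin(p_z) ≈ 12.07°, λ = atan2(p_y, p_x) ≈ -90.96°.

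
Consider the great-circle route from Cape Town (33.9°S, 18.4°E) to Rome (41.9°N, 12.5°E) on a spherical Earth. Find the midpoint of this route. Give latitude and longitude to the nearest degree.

≈ 4°N, 16°E

Convert each endpoint to a unit vector on the sphere (x = cos φ cos λ, y = cos φ sin λ, z = sin φ).
The central angle between the endpoints is δ = arccos(p₁·p₂) ≈ 1.326 rad (76.0°).
Interpolate at f = 1/2 with slerp weights a = sin((1−f)δ)/sin δ ≈ 0.634, b = sin(fδ)/sin δ ≈ 0.634.
p = a·p₁ + b·p₂ ≈ (0.961, 0.268, 0.070); φ = arcsin(p_z) ≈ 4.01°, λ = atan2(p_y, p_x) ≈ 15.61°.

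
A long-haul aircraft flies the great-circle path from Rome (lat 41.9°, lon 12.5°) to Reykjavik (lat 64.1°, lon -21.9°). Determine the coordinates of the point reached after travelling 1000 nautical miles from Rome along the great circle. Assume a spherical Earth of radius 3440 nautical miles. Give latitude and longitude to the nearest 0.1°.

≈ lat 55.6°, lon -2.1°

From cos δ = sin φ₁ sin φ₂ + cos φ₁ cos φ₂ cos Δλ, the central angle is δ ≈ 0.518 rad (29.7°). The total great-circle distance is δ·R ≈ 0.518 × 3440 ≈ 1781 nmi, so the target fraction is f = 1000/1781 ≈ 0.562.
Interpolate at f ≈ 0.562 with slerp weights a = sin((1−f)δ)/sin δ ≈ 0.455, b = sin(fδ)/sin δ ≈ 0.579.
p = a·p₁ + b·p₂ ≈ (0.565, -0.021, 0.825); φ = arcsin(p_z) ≈ 55.56°, λ = atan2(p_y, p_x) ≈ -2.14°.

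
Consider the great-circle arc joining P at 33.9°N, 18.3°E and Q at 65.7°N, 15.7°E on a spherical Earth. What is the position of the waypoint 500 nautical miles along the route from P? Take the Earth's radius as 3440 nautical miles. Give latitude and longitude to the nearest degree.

≈ 42°N, 18°E

Write both endpoints as unit vectors p₁, p₂ with components (cos φ cos λ, cos φ sin λ, sin φ).
The central angle between the endpoints is δ = arccos(p₁·p₂) ≈ 0.556 rad (31.8°). The total great-circle distance is δ·R ≈ 0.556 × 3440 ≈ 1912 nmi, so the target fraction is f = 500/1912 ≈ 0.262.
Interpolate at f ≈ 0.262 with slerp weights a = sin((1−f)δ)/sin δ ≈ 0.756, b = sin(fδ)/sin δ ≈ 0.275.
p = a·p₁ + b·p₂ ≈ (0.705, 0.228, 0.672); φ = arcsin(p_z) ≈ 42.22°, λ = atan2(p_y, p_x) ≈ 17.90°.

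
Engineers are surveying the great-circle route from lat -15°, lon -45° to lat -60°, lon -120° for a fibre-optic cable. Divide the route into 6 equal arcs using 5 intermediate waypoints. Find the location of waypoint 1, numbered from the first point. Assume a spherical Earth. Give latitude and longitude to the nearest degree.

Convert each endpoint to a unit vector on the sphere (x = cos φ cos λ, y = cos φ sin λ, z = sin φ).
The central angle between the endpoints is δ = arccos(p₁·p₂) ≈ 1.214 rad (69.6°).
Interpolate at f = 1/6 with slerp weights a = sin((1−f)δ)/sin δ ≈ 0.905, b = sin(fδ)/sin δ ≈ 0.214.
p = a·p₁ + b·p₂ ≈ (0.564, -0.711, -0.420); φ = arcsin(p_z) ≈ -24.83°, λ = atan2(p_y, p_x) ≈ -51.55°.

≈ lat -25°, lon -52°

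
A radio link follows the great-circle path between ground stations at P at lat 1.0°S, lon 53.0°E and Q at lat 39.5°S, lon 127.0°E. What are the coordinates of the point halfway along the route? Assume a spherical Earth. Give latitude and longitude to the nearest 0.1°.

Convert each endpoint to a unit vector on the sphere (x = cos φ cos λ, y = cos φ sin λ, z = sin φ).
The central angle between the endpoints is δ = arccos(p₁·p₂) ≈ 1.345 rad (77.1°).
Interpolate at f = 1/2 with slerp weights a = sin((1−f)δ)/sin δ ≈ 0.639, b = sin(fδ)/sin δ ≈ 0.639.
p = a·p₁ + b·p₂ ≈ (0.088, 0.904, -0.418); φ = arcsin(p_z) ≈ -24.69°, λ = atan2(p_y, p_x) ≈ 84.45°.

≈ lat 24.7°S, lon 84.5°E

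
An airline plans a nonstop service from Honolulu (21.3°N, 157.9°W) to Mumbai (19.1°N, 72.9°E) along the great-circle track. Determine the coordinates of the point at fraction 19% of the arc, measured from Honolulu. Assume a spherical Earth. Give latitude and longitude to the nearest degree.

≈ (33°N, 179°W)

Write both endpoints as unit vectors p₁, p₂ with components (cos φ cos λ, cos φ sin λ, sin φ).
The central angle between the endpoints is δ = arccos(p₁·p₂) ≈ 2.024 rad (115.9°).
Interpolate at f = 0.19 with slerp weights a = sin((1−f)δ)/sin δ ≈ 1.110, b = sin(fδ)/sin δ ≈ 0.417.
p = a·p₁ + b·p₂ ≈ (-0.842, -0.012, 0.540); φ = arcsin(p_z) ≈ 32.65°, λ = atan2(p_y, p_x) ≈ -179.17°.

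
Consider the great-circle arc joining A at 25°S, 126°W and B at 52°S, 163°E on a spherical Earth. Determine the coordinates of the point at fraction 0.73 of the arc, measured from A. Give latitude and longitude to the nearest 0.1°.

≈ 49.7°S, 171.9°W

Convert each endpoint to a unit vector on the sphere (x = cos φ cos λ, y = cos φ sin λ, z = sin φ).
The central angle between the endpoints is δ = arccos(p₁·p₂) ≈ 1.030 rad (59.0°).
Interpolate at f = 0.73 with slerp weights a = sin((1−f)δ)/sin δ ≈ 0.320, b = sin(fδ)/sin δ ≈ 0.797.
p = a·p₁ + b·p₂ ≈ (-0.640, -0.091, -0.763); φ = arcsin(p_z) ≈ -49.75°, λ = atan2(p_y, p_x) ≈ -171.87°.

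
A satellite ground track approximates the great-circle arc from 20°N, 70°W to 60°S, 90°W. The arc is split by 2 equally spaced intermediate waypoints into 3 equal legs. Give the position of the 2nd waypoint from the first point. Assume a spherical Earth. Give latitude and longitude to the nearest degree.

≈ 34°S, 80°W

The haversine formula gives a central angle δ ≈ 1.425 rad (81.6°) between the endpoints.
Interpolate at f = 2/3 with slerp weights a = sin((1−f)δ)/sin δ ≈ 0.462, b = sin(fδ)/sin δ ≈ 0.822.
p = a·p₁ + b·p₂ ≈ (0.149, -0.819, -0.554); φ = arcsin(p_z) ≈ -33.63°, λ = atan2(p_y, p_x) ≈ -79.72°.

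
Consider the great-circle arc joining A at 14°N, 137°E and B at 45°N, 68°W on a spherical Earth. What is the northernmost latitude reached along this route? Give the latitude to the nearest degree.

≈ 71°N

The great circle lies in the plane with unit normal n̂ = (p₁ × p₂)/|p₁ × p₂|.
Here n̂_z ≈ +0.325; the vertex latitude is φ_max = arccos|n̂_z| ≈ 71.0°.
Check via Clairaut: cos φ_max = |cos φ₁| · sin C = cos(14.0°)·sin(19.6°) ≈ 0.325, again giving ≈ 71.0°.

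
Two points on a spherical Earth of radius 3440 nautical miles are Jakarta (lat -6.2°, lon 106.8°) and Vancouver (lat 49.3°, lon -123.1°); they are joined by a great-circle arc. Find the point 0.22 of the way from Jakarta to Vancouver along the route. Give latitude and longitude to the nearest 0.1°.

≈ lat 15.3°, lon 122.2°

Write both endpoints as unit vectors p₁, p₂ with components (cos φ cos λ, cos φ sin λ, sin φ).
The central angle between the endpoints is δ = arccos(p₁·p₂) ≈ 2.094 rad (120.0°).
Interpolate at f = 0.22 with slerp weights a = sin((1−f)δ)/sin δ ≈ 1.152, b = sin(fδ)/sin δ ≈ 0.513.
p = a·p₁ + b·p₂ ≈ (-0.514, 0.816, 0.265); φ = arcsin(p_z) ≈ 15.34°, λ = atan2(p_y, p_x) ≈ 122.19°.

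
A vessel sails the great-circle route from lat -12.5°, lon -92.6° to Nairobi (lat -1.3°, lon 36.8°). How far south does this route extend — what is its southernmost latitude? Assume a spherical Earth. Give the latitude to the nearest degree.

The great circle lies in the plane with unit normal n̂ = (p₁ × p₂)/|p₁ × p₂|.
Here n̂_z ≈ +0.956; the vertex latitude is φ_max = arccos|n̂_z| ≈ 17.0°.

≈ -17°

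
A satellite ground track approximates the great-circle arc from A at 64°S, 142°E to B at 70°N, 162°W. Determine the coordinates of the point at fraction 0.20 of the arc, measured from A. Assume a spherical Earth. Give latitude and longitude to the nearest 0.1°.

≈ 37.6°S, 156.9°E

Convert each endpoint to a unit vector on the sphere (x = cos φ cos λ, y = cos φ sin λ, z = sin φ).
The central angle between the endpoints is δ = arccos(p₁·p₂) ≈ 2.435 rad (139.5°).
Interpolate at f = 0.20 with slerp weights a = sin((1−f)δ)/sin δ ≈ 1.432, b = sin(fδ)/sin δ ≈ 0.721.
p = a·p₁ + b·p₂ ≈ (-0.729, 0.310, -0.610); φ = arcsin(p_z) ≈ -37.57°, λ = atan2(p_y, p_x) ≈ 156.95°.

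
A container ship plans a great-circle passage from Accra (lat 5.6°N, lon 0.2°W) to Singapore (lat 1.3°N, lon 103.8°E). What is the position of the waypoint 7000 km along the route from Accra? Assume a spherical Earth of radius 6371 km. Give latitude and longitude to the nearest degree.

The haversine formula gives a central angle δ ≈ 1.812 rad (103.8°) between the endpoints. The total great-circle distance is δ·R ≈ 1.812 × 6371 ≈ 11542 km, so the target fraction is f = 7000/11542 ≈ 0.606.
Interpolate at f ≈ 0.606 with slerp weights a = sin((1−f)δ)/sin δ ≈ 0.673, b = sin(fδ)/sin δ ≈ 0.917.
p = a·p₁ + b·p₂ ≈ (0.452, 0.888, 0.087); φ = arcsin(p_z) ≈ 4.96°, λ = atan2(p_y, p_x) ≈ 63.05°.

≈ lat 5°N, lon 63°E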